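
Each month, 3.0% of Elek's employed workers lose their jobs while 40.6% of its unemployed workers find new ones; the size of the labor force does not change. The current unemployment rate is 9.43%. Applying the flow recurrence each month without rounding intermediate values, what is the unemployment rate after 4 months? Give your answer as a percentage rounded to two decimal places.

With a fixed labor force, u_{t+1} = u_t + s·(1−u_t) − f·u_t = u_t·(1−s−f) + s.
Here 1−s−f = 0.564 and s = 0.030.
u_1 = 0.094300 × 0.564 + 0.030 = 0.083185.
u_2 = 0.083185 × 0.564 + 0.030 = 0.076916.
u_3 = 0.076916 × 0.564 + 0.030 = 0.073381.
u_4 = 0.073381 × 0.564 + 0.030 = 0.071387.

Unemployment rate after four months ≈ 7.14%.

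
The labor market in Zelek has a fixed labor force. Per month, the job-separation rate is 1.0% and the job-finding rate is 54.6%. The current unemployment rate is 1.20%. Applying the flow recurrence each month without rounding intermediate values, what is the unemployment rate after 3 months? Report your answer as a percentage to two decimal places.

Unemployment rate after three months ≈ 1.75%.

With a fixed labor force, u_{t+1} = u_t + s·(1−u_t) − f·u_t = u_t·(1−s−f) + s.
Here 1−s−f = 0.444 and s = 0.010.
u_1 = 0.012000 × 0.444 + 0.010 = 0.015328.
u_2 = 0.015328 × 0.444 + 0.010 = 0.016806.
u_3 = 0.016806 × 0.444 + 0.010 = 0.017462.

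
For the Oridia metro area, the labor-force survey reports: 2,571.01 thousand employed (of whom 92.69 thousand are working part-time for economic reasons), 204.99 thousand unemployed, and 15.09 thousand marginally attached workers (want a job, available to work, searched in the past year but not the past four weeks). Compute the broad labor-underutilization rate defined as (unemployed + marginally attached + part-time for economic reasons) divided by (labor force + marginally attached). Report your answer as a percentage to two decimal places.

Broad underutilization rate ≈ 11.21%.

Labor force = 2,571.01 + 204.99 = 2,776.00 thousand.
Numerator = 204.99 + 15.09 + 92.69 = 312.77 thousand.
Denominator = 2,776.00 + 15.09 = 2,791.09 thousand.
Broad rate = 312.77 / 2,791.09 = 11.21%.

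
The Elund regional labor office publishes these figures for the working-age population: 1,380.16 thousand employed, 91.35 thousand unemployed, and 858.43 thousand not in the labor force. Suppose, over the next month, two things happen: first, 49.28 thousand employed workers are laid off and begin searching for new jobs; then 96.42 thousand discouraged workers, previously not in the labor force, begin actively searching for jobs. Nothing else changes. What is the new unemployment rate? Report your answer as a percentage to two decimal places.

Initially, labor force = 1,380.16 + 91.35 = 1,471.51 thousand, so u = 91.35/1,471.51 = 6.21%.
After the first change, employed falls and unemployed rises by 49.28; labor force unchanged → E = 1,330.88, U = 140.63, labor force = 1,471.51 thousand.
After the second change, unemployed and labor force both rise by 96.42 → E = 1,330.88, U = 237.05, labor force = 1,567.93 thousand.
New unemployment rate = 237.05 / 1,567.93 = 15.12%.

New unemployment rate ≈ 15.12%.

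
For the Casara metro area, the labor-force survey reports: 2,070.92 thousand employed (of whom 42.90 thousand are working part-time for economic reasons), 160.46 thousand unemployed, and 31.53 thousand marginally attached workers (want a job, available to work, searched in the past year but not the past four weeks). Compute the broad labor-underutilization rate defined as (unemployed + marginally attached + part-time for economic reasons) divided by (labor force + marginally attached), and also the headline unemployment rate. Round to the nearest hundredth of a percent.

Labor force = 2,070.92 + 160.46 = 2,231.38 thousand.
Numerator = 160.46 + 31.53 + 42.90 = 234.89 thousand.
Denominator = 2,231.38 + 31.53 = 2,262.91 thousand.
Broad rate = 234.89 / 2,262.91 = 10.38%.
Headline unemployment rate = 160.46 / 2,231.38 = 7.19%.

Broad underutilization rate ≈ 10.38%; headline unemployment rate ≈ 7.19%.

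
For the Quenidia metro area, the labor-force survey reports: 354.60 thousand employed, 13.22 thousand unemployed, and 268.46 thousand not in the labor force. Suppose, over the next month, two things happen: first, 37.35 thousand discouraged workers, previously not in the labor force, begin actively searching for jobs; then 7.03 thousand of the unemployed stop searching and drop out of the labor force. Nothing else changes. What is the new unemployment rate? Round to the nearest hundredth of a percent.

Initially, labor force = 354.60 + 13.22 = 367.82 thousand, so u = 13.22/367.82 = 3.59%.
After the first change, unemployed and labor force both rise by 37.35 → E = 354.60, U = 50.57, labor force = 405.17 thousand.
After the second change, unemployed and labor force both fall by 7.03 → E = 354.60, U = 43.54, labor force = 398.14 thousand.
New unemployment rate = 43.54 / 398.14 = 10.94%.

New unemployment rate ≈ 10.94%.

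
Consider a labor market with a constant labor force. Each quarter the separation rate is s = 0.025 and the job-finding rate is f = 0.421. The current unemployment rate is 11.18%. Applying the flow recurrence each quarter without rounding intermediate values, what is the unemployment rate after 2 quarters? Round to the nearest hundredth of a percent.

Unemployment rate after two quarters ≈ 7.32%.

With a fixed labor force, u_{t+1} = u_t + s·(1−u_t) − f·u_t = u_t·(1−s−f) + s.
Here 1−s−f = 0.554 and s = 0.025.
u_1 = 0.111800 × 0.554 + 0.025 = 0.086937.
u_2 = 0.086937 × 0.554 + 0.025 = 0.073163.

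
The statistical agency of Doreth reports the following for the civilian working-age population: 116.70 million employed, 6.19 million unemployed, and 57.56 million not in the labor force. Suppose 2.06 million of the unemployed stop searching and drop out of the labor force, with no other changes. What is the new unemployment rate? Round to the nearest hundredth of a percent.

Initially, labor force = 116.70 + 6.19 = 122.89 million, so u = 6.19/122.89 = 5.04%.
After the change, unemployed and labor force both fall by 2.06 → E = 116.70, U = 4.13, labor force = 120.83 million.
New unemployment rate = 4.13 / 120.83 = 3.42%.

New unemployment rate ≈ 3.42%.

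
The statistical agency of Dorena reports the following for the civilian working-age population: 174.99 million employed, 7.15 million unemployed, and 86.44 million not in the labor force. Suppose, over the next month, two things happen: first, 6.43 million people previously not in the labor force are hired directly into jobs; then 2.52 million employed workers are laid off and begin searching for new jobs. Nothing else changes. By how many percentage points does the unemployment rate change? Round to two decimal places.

The unemployment rate changes by +1.20 percentage points.

Initially, labor force = 174.99 + 7.15 = 182.14 million, so u = 7.15/182.14 = 3.93%.
After the first change, employed and labor force both rise by 6.43; unemployed unchanged → E = 181.42, U = 7.15, labor force = 188.57 million.
After the second change, employed falls and unemployed rises by 2.52; labor force unchanged → E = 178.90, U = 9.67, labor force = 188.57 million.
New unemployment rate = 9.67 / 188.57 = 5.13%.
Change = 5.13% − 3.93% = +1.20 percentage points.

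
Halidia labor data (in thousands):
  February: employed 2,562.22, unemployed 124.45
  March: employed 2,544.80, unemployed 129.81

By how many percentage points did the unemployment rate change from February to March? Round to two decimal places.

February: labor force = 2,562.22 + 124.45 = 2,686.67; u = 124.45/2,686.67 = 4.63%.
March: labor force = 2,544.80 + 129.81 = 2,674.61; u = 129.81/2,674.61 = 4.85%.
Change = 4.85% − 4.63% = +0.22 pp.

The unemployment rate changed by +0.22 percentage points.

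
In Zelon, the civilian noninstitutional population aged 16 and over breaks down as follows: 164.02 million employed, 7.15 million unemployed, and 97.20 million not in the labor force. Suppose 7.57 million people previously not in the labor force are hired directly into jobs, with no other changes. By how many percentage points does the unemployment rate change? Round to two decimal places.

Initially, labor force = 164.02 + 7.15 = 171.17 million, so u = 7.15/171.17 = 4.18%.
After the change, employed and labor force both rise by 7.57; unemployed unchanged → E = 171.59, U = 7.15, labor force = 178.74 million.
New unemployment rate = 7.15 / 178.74 = 4.00%.
Change = 4.00% − 4.18% = −0.18 percentage points.

The unemployment rate changes by −0.18 percentage points.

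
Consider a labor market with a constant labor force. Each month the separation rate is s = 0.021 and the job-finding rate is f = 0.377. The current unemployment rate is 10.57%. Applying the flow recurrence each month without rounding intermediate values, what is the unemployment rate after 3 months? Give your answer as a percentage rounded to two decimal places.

With a fixed labor force, u_{t+1} = u_t + s·(1−u_t) − f·u_t = u_t·(1−s−f) + s.
Here 1−s−f = 0.602 and s = 0.021.
u_1 = 0.105700 × 0.602 + 0.021 = 0.084631.
u_2 = 0.084631 × 0.602 + 0.021 = 0.071948.
u_3 = 0.071948 × 0.602 + 0.021 = 0.064313.

Unemployment rate after three months ≈ 6.43%.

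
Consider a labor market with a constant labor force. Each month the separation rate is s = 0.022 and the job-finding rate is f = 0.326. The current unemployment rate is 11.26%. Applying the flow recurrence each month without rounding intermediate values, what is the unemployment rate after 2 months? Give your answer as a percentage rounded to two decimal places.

With a fixed labor force, u_{t+1} = u_t + s·(1−u_t) − f·u_t = u_t·(1−s−f) + s.
Here 1−s−f = 0.652 and s = 0.022.
u_1 = 0.112600 × 0.652 + 0.022 = 0.095415.
u_2 = 0.095415 × 0.652 + 0.022 = 0.084211.

Unemployment rate after two months ≈ 8.42%.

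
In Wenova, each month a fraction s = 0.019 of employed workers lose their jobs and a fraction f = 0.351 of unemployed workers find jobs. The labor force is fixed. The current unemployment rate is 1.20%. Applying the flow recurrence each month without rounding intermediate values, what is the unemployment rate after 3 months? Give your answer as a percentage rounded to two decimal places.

Unemployment rate after three months ≈ 4.15%.

With a fixed labor force, u_{t+1} = u_t + s·(1−u_t) − f·u_t = u_t·(1−s−f) + s.
Here 1−s−f = 0.630 and s = 0.019.
u_1 = 0.012000 × 0.630 + 0.019 = 0.026560.
u_2 = 0.026560 × 0.630 + 0.019 = 0.035733.
u_3 = 0.035733 × 0.630 + 0.019 = 0.041512.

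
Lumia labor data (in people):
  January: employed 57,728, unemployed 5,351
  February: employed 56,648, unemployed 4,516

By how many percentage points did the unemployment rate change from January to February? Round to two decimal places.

January: labor force = 57,728 + 5,351 = 63,079; u = 5,351/63,079 = 8.48%.
February: labor force = 56,648 + 4,516 = 61,164; u = 4,516/61,164 = 7.38%.
Change = 7.38% − 8.48% = −1.10 pp.

The unemployment rate changed by −1.10 percentage points.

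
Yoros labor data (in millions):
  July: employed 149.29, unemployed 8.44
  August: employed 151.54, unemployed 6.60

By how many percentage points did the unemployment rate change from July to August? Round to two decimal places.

July: labor force = 149.29 + 8.44 = 157.73; u = 8.44/157.73 = 5.35%.
August: labor force = 151.54 + 6.60 = 158.14; u = 6.60/158.14 = 4.17%.
Change = 4.17% − 5.35% = −1.18 pp.

The unemployment rate changed by −1.18 percentage points.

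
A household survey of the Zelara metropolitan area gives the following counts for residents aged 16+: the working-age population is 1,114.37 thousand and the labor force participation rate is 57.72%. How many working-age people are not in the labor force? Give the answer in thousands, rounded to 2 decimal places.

Share not in the labor force = 1 − 0.5772 = 0.4228.
Not in labor force = 0.4228 × 1,114.37 ≈ 471.16 thousand.

About 471.16 thousand are not in the labor force.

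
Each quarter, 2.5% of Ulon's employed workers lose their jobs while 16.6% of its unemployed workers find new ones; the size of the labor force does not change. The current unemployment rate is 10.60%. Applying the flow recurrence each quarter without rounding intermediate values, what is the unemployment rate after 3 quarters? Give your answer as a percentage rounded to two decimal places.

With a fixed labor force, u_{t+1} = u_t + s·(1−u_t) − f·u_t = u_t·(1−s−f) + s.
Here 1−s−f = 0.809 and s = 0.025.
u_1 = 0.106000 × 0.809 + 0.025 = 0.110754.
u_2 = 0.110754 × 0.809 + 0.025 = 0.114600.
u_3 = 0.114600 × 0.809 + 0.025 = 0.117711.

Unemployment rate after three quarters ≈ 11.77%.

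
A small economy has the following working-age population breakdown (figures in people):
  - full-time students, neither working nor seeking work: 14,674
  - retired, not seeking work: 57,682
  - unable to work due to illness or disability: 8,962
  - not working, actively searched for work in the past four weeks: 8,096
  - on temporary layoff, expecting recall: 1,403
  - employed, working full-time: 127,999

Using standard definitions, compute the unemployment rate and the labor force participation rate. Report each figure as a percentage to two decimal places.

Employed = 127,999.
Unemployed = 8,096 + 1,403 = 9,499 (jobless and actively searching, or on temporary layoff).
Labor force = 127,999 + 9,499 = 137,498.
Not in labor force = 14,674 + 57,682 + 8,962 = 81,318 (those not working and not actively searching are outside the labor force).
Civilian working-age population = 137,498 + 81,318 = 218,816.
Unemployment rate = 9,499 / 137,498 = 6.91%.
Labor force participation rate = 137,498 / 218,816 = 62.84%.

Unemployment rate ≈ 6.91%; labor force participation rate ≈ 62.84%.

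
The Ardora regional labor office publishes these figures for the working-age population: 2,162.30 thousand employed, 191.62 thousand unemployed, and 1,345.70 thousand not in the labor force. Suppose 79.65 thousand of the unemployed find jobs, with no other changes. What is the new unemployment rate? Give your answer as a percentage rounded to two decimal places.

New unemployment rate ≈ 4.76%.

Initially, labor force = 2,162.30 + 191.62 = 2,353.92 thousand, so u = 191.62/2,353.92 = 8.14%.
After the change, unemployed falls and employed rises by 79.65; labor force unchanged → E = 2,241.95, U = 111.97, labor force = 2,353.92 thousand.
New unemployment rate = 111.97 / 2,353.92 = 4.76%.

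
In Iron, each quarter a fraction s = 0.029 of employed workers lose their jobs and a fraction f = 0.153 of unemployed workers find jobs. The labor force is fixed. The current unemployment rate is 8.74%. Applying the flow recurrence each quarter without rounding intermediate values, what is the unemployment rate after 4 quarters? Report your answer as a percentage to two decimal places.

Unemployment rate after four quarters ≈ 12.71%.

With a fixed labor force, u_{t+1} = u_t + s·(1−u_t) − f·u_t = u_t·(1−s−f) + s.
Here 1−s−f = 0.818 and s = 0.029.
u_1 = 0.087400 × 0.818 + 0.029 = 0.100493.
u_2 = 0.100493 × 0.818 + 0.029 = 0.111203.
u_3 = 0.111203 × 0.818 + 0.029 = 0.119964.
u_4 = 0.119964 × 0.818 + 0.029 = 0.127131.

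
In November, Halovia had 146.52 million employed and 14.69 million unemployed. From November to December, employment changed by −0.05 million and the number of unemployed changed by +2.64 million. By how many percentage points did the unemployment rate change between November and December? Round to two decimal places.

November: labor force = 146.52 + 14.69 = 161.21; u = 14.69/161.21 = 9.11%.
December: labor force = 146.47 + 17.33 = 163.80; u = 17.33/163.80 = 10.58%.
Change = 10.58% − 9.11% = +1.47 pp.

The unemployment rate changed by +1.47 percentage points.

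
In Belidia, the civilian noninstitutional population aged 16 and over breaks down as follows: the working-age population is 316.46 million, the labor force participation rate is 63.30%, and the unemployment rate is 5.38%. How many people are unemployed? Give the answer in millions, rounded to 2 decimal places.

Labor force = 0.6330 × 316.46 = 200.32 million.
Unemployed = 0.0538 × 200.32 ≈ 10.78 million.

About 10.78 million are unemployed.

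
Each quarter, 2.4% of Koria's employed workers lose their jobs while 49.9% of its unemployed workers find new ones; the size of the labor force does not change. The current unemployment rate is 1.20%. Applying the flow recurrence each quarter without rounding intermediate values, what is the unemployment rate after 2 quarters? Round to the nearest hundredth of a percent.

With a fixed labor force, u_{t+1} = u_t + s·(1−u_t) − f·u_t = u_t·(1−s−f) + s.
Here 1−s−f = 0.477 and s = 0.024.
u_1 = 0.012000 × 0.477 + 0.024 = 0.029724.
u_2 = 0.029724 × 0.477 + 0.024 = 0.038178.

Unemployment rate after two quarters ≈ 3.82%.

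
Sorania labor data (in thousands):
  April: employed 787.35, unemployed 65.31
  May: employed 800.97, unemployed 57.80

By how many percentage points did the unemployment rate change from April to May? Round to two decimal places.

The unemployment rate changed by −0.93 percentage points.

April: labor force = 787.35 + 65.31 = 852.66; u = 65.31/852.66 = 7.66%.
May: labor force = 800.97 + 57.80 = 858.77; u = 57.80/858.77 = 6.73%.
Change = 6.73% − 7.66% = −0.93 pp.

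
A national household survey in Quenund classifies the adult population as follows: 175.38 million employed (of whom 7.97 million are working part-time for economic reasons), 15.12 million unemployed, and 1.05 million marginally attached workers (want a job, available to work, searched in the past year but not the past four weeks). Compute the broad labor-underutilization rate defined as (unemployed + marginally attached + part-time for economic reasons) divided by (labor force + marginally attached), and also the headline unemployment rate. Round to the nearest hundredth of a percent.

Labor force = 175.38 + 15.12 = 190.50 million.
Numerator = 15.12 + 1.05 + 7.97 = 24.14 million.
Denominator = 190.50 + 1.05 = 191.55 million.
Broad rate = 24.14 / 191.55 = 12.60%.
Headline unemployment rate = 15.12 / 190.50 = 7.94%.

Broad underutilization rate ≈ 12.60%; headline unemployment rate ≈ 7.94%.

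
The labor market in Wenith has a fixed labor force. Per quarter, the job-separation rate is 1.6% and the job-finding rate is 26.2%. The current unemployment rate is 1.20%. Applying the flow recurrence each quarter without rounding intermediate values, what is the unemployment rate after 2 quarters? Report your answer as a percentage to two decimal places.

With a fixed labor force, u_{t+1} = u_t + s·(1−u_t) − f·u_t = u_t·(1−s−f) + s.
Here 1−s−f = 0.722 and s = 0.016.
u_1 = 0.012000 × 0.722 + 0.016 = 0.024664.
u_2 = 0.024664 × 0.722 + 0.016 = 0.033807.

Unemployment rate after two quarters ≈ 3.38%.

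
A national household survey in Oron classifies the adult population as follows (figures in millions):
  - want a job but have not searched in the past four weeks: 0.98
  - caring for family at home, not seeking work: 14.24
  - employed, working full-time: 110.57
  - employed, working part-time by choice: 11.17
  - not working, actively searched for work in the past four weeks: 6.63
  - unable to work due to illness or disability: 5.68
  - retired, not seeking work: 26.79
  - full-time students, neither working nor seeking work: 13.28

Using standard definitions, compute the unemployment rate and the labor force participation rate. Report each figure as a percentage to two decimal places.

Unemployment rate ≈ 5.16%; labor force participation rate ≈ 67.80%.

Employed = 110.57 + 11.17 = 121.74 million.
Unemployed = 6.63 million.
Labor force = 121.74 + 6.63 = 128.37 million.
Not in labor force = 0.98 + 14.24 + 5.68 + 26.79 + 13.28 = 60.97 million (those not working and not actively searching are outside the labor force — including those who want a job but have given up searching).
Civilian working-age population = 128.37 + 60.97 = 189.34 million.
Unemployment rate = 6.63 / 128.37 = 5.16%.
Labor force participation rate = 128.37 / 189.34 = 67.80%.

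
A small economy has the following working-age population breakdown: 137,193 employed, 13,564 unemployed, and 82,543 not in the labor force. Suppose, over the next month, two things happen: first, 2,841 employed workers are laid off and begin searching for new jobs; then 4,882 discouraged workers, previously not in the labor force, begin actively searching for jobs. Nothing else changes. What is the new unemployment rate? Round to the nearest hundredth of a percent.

New unemployment rate ≈ 13.68%.

Initially, labor force = 137,193 + 13,564 = 150,757, so u = 13,564/150,757 = 9.00%.
After the first change, employed falls and unemployed rises by 2,841; labor force unchanged → E = 134,352, U = 16,405, labor force = 150,757.
After the second change, unemployed and labor force both rise by 4,882 → E = 134,352, U = 21,287, labor force = 155,639.
New unemployment rate = 21,287 / 155,639 = 13.68%.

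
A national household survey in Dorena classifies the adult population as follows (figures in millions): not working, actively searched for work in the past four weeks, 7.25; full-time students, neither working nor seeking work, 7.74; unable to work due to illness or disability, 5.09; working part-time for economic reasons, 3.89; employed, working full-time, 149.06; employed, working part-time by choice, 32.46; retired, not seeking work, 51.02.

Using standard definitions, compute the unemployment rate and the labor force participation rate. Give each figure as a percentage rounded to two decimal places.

Unemployment rate ≈ 3.76%; labor force participation rate ≈ 75.11%.

Employed = 3.89 + 149.06 + 32.46 = 185.41 million (anyone who worked, including part-time for economic reasons, counts as employed).
Unemployed = 7.25 million.
Labor force = 185.41 + 7.25 = 192.66 million.
Not in labor force = 7.74 + 5.09 + 51.02 = 63.85 million (those not working and not actively searching are outside the labor force).
Civilian working-age population = 192.66 + 63.85 = 256.51 million.
Unemployment rate = 7.25 / 192.66 = 3.76%.
Labor force participation rate = 192.66 / 256.51 = 75.11%.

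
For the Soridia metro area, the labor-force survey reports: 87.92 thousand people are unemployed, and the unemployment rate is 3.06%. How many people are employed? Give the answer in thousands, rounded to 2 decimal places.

About 2,785.28 thousand are employed.

Labor force = U / u = 87.92 / 0.0306 ≈ 2,873.20 thousand.
Employed = labor force − unemployed = 2,873.20 − 87.92 = 2,785.28 thousand.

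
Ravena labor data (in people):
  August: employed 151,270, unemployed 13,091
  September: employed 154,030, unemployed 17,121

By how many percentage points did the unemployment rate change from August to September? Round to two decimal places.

The unemployment rate changed by +2.04 percentage points.

August: labor force = 151,270 + 13,091 = 164,361; u = 13,091/164,361 = 7.96%.
September: labor force = 154,030 + 17,121 = 171,151; u = 17,121/171,151 = 10.00%.
Change = 10.00% − 7.96% = +2.04 pp.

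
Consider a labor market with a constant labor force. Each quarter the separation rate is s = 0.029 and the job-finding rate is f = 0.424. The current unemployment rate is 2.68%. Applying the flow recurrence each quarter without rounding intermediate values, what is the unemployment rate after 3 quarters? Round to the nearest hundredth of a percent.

With a fixed labor force, u_{t+1} = u_t + s·(1−u_t) − f·u_t = u_t·(1−s−f) + s.
Here 1−s−f = 0.547 and s = 0.029.
u_1 = 0.026800 × 0.547 + 0.029 = 0.043660.
u_2 = 0.043660 × 0.547 + 0.029 = 0.052882.
u_3 = 0.052882 × 0.547 + 0.029 = 0.057926.

Unemployment rate after three quarters ≈ 5.79%.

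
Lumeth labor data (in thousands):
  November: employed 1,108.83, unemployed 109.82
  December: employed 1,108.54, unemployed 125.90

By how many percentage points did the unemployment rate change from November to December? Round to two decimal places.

The unemployment rate changed by +1.19 percentage points.

November: labor force = 1,108.83 + 109.82 = 1,218.65; u = 109.82/1,218.65 = 9.01%.
December: labor force = 1,108.54 + 125.90 = 1,234.44; u = 125.90/1,234.44 = 10.20%.
Change = 10.20% − 9.01% = +1.19 pp.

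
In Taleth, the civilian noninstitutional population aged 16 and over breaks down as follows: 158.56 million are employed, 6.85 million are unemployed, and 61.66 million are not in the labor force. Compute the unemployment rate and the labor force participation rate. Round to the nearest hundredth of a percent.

Unemployment rate ≈ 4.14%; labor force participation rate ≈ 72.85%.

Labor force = employed + unemployed = 158.56 + 6.85 = 165.41 million.
Working-age population = 165.41 + 61.66 = 227.07 million.
Unemployment rate = 6.85 / 165.41 = 4.14%.
Labor force participation rate = 165.41 / 227.07 = 72.85%.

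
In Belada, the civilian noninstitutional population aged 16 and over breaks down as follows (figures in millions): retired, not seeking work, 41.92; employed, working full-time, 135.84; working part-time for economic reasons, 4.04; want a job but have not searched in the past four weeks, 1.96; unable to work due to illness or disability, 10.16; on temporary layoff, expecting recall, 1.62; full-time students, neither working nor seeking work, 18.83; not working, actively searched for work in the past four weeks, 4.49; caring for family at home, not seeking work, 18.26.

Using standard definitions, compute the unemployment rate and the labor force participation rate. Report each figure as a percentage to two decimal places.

Unemployment rate ≈ 4.19%; labor force participation rate ≈ 61.57%.

Employed = 135.84 + 4.04 = 139.88 million (anyone who worked, including part-time for economic reasons, counts as employed).
Unemployed = 1.62 + 4.49 = 6.11 million (jobless and actively searching, or on temporary layoff).
Labor force = 139.88 + 6.11 = 145.99 million.
Not in labor force = 41.92 + 1.96 + 10.16 + 18.83 + 18.26 = 91.13 million (those not working and not actively searching are outside the labor force — including those who want a job but have given up searching).
Civilian working-age population = 145.99 + 91.13 = 237.12 million.
Unemployment rate = 6.11 / 145.99 = 4.19%.
Labor force participation rate = 145.99 / 237.12 = 61.57%.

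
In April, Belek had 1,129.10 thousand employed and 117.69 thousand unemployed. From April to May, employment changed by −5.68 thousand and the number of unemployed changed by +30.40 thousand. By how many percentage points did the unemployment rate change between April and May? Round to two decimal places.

April: labor force = 1,129.10 + 117.69 = 1,246.79; u = 117.69/1,246.79 = 9.44%.
May: labor force = 1,123.42 + 148.09 = 1,271.51; u = 148.09/1,271.51 = 11.65%.
Change = 11.65% − 9.44% = +2.21 pp.

The unemployment rate changed by +2.21 percentage points.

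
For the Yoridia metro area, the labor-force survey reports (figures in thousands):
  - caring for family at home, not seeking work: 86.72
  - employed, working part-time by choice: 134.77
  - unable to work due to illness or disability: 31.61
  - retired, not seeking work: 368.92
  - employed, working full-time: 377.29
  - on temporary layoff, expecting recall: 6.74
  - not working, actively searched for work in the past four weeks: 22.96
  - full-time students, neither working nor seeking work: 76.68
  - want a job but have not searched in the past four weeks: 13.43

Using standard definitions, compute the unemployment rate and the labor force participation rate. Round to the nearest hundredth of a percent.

Employed = 134.77 + 377.29 = 512.06 thousand.
Unemployed = 6.74 + 22.96 = 29.70 thousand (jobless and actively searching, or on temporary layoff).
Labor force = 512.06 + 29.70 = 541.76 thousand.
Not in labor force = 86.72 + 31.61 + 368.92 + 76.68 + 13.43 = 577.36 thousand (those not working and not actively searching are outside the labor force — including those who want a job but have given up searching).
Civilian working-age population = 541.76 + 577.36 = 1,119.12 thousand.
Unemployment rate = 29.70 / 541.76 = 5.48%.
Labor force participation rate = 541.76 / 1,119.12 = 48.41%.

Unemployment rate ≈ 5.48%; labor force participation rate ≈ 48.41%.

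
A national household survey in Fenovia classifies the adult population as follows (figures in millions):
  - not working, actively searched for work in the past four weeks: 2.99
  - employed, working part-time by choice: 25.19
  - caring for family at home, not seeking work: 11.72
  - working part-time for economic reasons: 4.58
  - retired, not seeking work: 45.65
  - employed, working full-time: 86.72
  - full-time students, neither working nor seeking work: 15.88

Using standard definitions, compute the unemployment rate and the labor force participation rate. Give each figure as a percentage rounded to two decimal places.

Employed = 25.19 + 4.58 + 86.72 = 116.49 million (anyone who worked, including part-time for economic reasons, counts as employed).
Unemployed = 2.99 million.
Labor force = 116.49 + 2.99 = 119.48 million.
Not in labor force = 11.72 + 45.65 + 15.88 = 73.25 million (those not working and not actively searching are outside the labor force).
Civilian working-age population = 119.48 + 73.25 = 192.73 million.
Unemployment rate = 2.99 / 119.48 = 2.50%.
Labor force participation rate = 119.48 / 192.73 = 61.99%.

Unemployment rate ≈ 2.50%; labor force participation rate ≈ 61.99%.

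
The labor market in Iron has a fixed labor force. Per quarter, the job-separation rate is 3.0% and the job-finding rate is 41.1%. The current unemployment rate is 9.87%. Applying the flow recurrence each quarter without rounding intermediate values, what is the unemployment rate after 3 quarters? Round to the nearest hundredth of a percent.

Unemployment rate after three quarters ≈ 7.34%.

With a fixed labor force, u_{t+1} = u_t + s·(1−u_t) − f·u_t = u_t·(1−s−f) + s.
Here 1−s−f = 0.559 and s = 0.030.
u_1 = 0.098700 × 0.559 + 0.030 = 0.085173.
u_2 = 0.085173 × 0.559 + 0.030 = 0.077612.
u_3 = 0.077612 × 0.559 + 0.030 = 0.073385.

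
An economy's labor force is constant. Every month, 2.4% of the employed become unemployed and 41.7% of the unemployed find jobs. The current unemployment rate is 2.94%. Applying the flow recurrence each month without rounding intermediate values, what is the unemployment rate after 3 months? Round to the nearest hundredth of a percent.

With a fixed labor force, u_{t+1} = u_t + s·(1−u_t) − f·u_t = u_t·(1−s−f) + s.
Here 1−s−f = 0.559 and s = 0.024.
u_1 = 0.029400 × 0.559 + 0.024 = 0.040435.
u_2 = 0.040435 × 0.559 + 0.024 = 0.046603.
u_3 = 0.046603 × 0.559 + 0.024 = 0.050051.

Unemployment rate after three months ≈ 5.01%.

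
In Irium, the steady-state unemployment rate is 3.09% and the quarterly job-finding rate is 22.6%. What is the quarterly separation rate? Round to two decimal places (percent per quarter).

Separation rate ≈ 0.72% per quarter.

From u* = s/(s+f): s = u·f/(1−u).
s = 0.0309 × 22.6 / (1 − 0.0309) = 0.6983 / 0.9691 ≈ 0.72% per quarter.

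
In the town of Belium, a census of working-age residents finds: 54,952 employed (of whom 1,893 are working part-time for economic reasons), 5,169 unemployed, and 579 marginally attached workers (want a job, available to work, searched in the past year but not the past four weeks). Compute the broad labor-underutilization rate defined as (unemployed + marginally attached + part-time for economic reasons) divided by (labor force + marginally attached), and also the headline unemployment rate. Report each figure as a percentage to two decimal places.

Broad underutilization rate ≈ 12.59%; headline unemployment rate ≈ 8.60%.

Labor force = 54,952 + 5,169 = 60,121.
Numerator = 5,169 + 579 + 1,893 = 7,641.
Denominator = 60,121 + 579 = 60,700.
Broad rate = 7,641 / 60,700 = 12.59%.
Headline unemployment rate = 5,169 / 60,121 = 8.60%.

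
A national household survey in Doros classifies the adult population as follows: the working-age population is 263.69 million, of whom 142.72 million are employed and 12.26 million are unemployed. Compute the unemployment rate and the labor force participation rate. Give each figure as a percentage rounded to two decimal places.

Unemployment rate ≈ 7.91%; labor force participation rate ≈ 58.77%.

Labor force = employed + unemployed = 142.72 + 12.26 = 154.98 million.
Unemployment rate = 12.26 / 154.98 = 7.91%.
Labor force participation rate = 154.98 / 263.69 = 58.77%.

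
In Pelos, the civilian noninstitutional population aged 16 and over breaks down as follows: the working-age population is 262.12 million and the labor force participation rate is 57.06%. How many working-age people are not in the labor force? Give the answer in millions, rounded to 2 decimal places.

Share not in the labor force = 1 − 0.5706 = 0.4294.
Not in labor force = 0.4294 × 262.12 ≈ 112.55 million.

About 112.55 million are not in the labor force.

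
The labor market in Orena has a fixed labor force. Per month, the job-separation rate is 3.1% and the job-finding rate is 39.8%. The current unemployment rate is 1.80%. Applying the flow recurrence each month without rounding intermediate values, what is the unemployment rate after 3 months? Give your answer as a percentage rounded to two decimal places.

Unemployment rate after three months ≈ 6.22%.

With a fixed labor force, u_{t+1} = u_t + s·(1−u_t) − f·u_t = u_t·(1−s−f) + s.
Here 1−s−f = 0.571 and s = 0.031.
u_1 = 0.018000 × 0.571 + 0.031 = 0.041278.
u_2 = 0.041278 × 0.571 + 0.031 = 0.054570.
u_3 = 0.054570 × 0.571 + 0.031 = 0.062159.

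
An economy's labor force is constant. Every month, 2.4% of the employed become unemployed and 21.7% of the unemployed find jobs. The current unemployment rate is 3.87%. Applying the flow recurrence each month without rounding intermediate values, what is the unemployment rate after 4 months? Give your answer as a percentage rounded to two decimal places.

With a fixed labor force, u_{t+1} = u_t + s·(1−u_t) − f·u_t = u_t·(1−s−f) + s.
Here 1−s−f = 0.759 and s = 0.024.
u_1 = 0.038700 × 0.759 + 0.024 = 0.053373.
u_2 = 0.053373 × 0.759 + 0.024 = 0.064510.
u_3 = 0.064510 × 0.759 + 0.024 = 0.072963.
u_4 = 0.072963 × 0.759 + 0.024 = 0.079379.

Unemployment rate after four months ≈ 7.94%.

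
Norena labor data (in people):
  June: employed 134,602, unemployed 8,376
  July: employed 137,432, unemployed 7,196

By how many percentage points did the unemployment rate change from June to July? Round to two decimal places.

June: labor force = 134,602 + 8,376 = 142,978; u = 8,376/142,978 = 5.86%.
July: labor force = 137,432 + 7,196 = 144,628; u = 7,196/144,628 = 4.98%.
Change = 4.98% − 5.86% = −0.88 pp.

The unemployment rate changed by −0.88 percentage points.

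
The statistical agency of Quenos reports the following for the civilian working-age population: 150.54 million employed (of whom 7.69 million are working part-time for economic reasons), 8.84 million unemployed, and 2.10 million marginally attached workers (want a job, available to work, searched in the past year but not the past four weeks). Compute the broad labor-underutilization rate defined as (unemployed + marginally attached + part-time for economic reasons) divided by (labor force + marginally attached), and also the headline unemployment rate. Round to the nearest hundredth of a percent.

Broad underutilization rate ≈ 11.54%; headline unemployment rate ≈ 5.55%.

Labor force = 150.54 + 8.84 = 159.38 million.
Numerator = 8.84 + 2.10 + 7.69 = 18.63 million.
Denominator = 159.38 + 2.10 = 161.48 million.
Broad rate = 18.63 / 161.48 = 11.54%.
Headline unemployment rate = 8.84 / 159.38 = 5.55%.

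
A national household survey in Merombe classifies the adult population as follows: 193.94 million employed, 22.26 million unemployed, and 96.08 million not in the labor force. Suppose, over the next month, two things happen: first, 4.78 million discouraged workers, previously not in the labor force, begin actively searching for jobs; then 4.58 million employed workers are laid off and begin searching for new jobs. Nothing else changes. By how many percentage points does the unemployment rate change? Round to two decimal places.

The unemployment rate changes by +4.01 percentage points.

Initially, labor force = 193.94 + 22.26 = 216.20 million, so u = 22.26/216.20 = 10.30%.
After the first change, unemployed and labor force both rise by 4.78 → E = 193.94, U = 27.04, labor force = 220.98 million.
After the second change, employed falls and unemployed rises by 4.58; labor force unchanged → E = 189.36, U = 31.62, labor force = 220.98 million.
New unemployment rate = 31.62 / 220.98 = 14.31%.
Change = 14.31% − 10.30% = +4.01 percentage points.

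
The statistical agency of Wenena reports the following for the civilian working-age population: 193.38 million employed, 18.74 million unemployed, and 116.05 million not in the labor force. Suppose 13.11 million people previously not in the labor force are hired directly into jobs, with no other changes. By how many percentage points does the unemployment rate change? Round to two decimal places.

The unemployment rate changes by −0.51 percentage points.

Initially, labor force = 193.38 + 18.74 = 212.12 million, so u = 18.74/212.12 = 8.83%.
After the change, employed and labor force both rise by 13.11; unemployed unchanged → E = 206.49, U = 18.74, labor force = 225.23 million.
New unemployment rate = 18.74 / 225.23 = 8.32%.
Change = 8.32% − 8.83% = −0.51 percentage points.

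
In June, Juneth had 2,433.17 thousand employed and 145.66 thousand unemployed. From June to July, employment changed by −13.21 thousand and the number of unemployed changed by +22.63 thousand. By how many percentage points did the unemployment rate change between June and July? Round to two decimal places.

June: labor force = 2,433.17 + 145.66 = 2,578.83; u = 145.66/2,578.83 = 5.65%.
July: labor force = 2,419.96 + 168.29 = 2,588.25; u = 168.29/2,588.25 = 6.50%.
Change = 6.50% − 5.65% = +0.85 pp.

The unemployment rate changed by +0.85 percentage points.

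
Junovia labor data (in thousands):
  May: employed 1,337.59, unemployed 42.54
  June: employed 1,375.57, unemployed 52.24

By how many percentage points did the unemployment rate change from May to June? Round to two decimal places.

May: labor force = 1,337.59 + 42.54 = 1,380.13; u = 42.54/1,380.13 = 3.08%.
June: labor force = 1,375.57 + 52.24 = 1,427.81; u = 52.24/1,427.81 = 3.66%.
Change = 3.66% − 3.08% = +0.58 pp.

The unemployment rate changed by +0.58 percentage points.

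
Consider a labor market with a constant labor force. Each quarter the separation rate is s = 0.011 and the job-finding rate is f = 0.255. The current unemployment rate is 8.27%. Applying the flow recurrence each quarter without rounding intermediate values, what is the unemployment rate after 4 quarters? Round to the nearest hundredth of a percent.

Unemployment rate after four quarters ≈ 5.34%.

With a fixed labor force, u_{t+1} = u_t + s·(1−u_t) − f·u_t = u_t·(1−s−f) + s.
Here 1−s−f = 0.734 and s = 0.011.
u_1 = 0.082700 × 0.734 + 0.011 = 0.071702.
u_2 = 0.071702 × 0.734 + 0.011 = 0.063629.
u_3 = 0.063629 × 0.734 + 0.011 = 0.057704.
u_4 = 0.057704 × 0.734 + 0.011 = 0.053355.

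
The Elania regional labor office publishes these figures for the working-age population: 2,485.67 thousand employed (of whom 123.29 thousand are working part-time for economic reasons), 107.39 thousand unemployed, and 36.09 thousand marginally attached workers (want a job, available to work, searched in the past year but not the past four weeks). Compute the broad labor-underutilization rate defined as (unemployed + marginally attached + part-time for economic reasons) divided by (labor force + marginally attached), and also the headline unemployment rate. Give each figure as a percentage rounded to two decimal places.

Labor force = 2,485.67 + 107.39 = 2,593.06 thousand.
Numerator = 107.39 + 36.09 + 123.29 = 266.77 thousand.
Denominator = 2,593.06 + 36.09 = 2,629.15 thousand.
Broad rate = 266.77 / 2,629.15 = 10.15%.
Headline unemployment rate = 107.39 / 2,593.06 = 4.14%.

Broad underutilization rate ≈ 10.15%; headline unemployment rate ≈ 4.14%.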